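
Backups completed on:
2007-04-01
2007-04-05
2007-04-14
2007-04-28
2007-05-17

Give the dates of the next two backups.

The spacing grows by 5 each time: 4, 9, 14, 19 days.
Next gap: 24 days. 2007-05-17 + 24 days = 2007-06-10.
Next gap: 29 days. 2007-06-10 + 29 days = 2007-07-09.

2007-06-10, 2007-07-09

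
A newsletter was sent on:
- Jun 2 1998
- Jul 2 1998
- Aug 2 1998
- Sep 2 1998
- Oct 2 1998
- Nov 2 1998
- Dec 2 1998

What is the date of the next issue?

Jan 2 1999

The day-of-month is always 2 (30, 31, 31, 30, 31, 30 days between events).
So this recurs on the 2nd of each month.
January 1999: Jan 2 1999.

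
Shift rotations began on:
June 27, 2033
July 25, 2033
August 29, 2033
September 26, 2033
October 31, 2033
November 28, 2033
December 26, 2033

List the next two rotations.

Every date is a Monday; gaps 28, 35, 28, 35, 28, 28 days.
Each is the last Monday of its month (at least one falls on the 29th or later, ruling out '4th Monday').
Last Monday of January 2034: January 30, 2034.
February 2034 ends with Monday February 27, 2034.

January 30, 2034; February 27, 2034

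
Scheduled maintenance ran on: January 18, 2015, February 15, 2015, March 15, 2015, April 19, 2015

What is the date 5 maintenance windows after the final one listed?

September 20, 2015

These are Sundays at 28- or 35-day spacing (28, 28, 35).
The pattern: 3rd Sunday of the month.
3rd Sunday of May 2015: May 17, 2015.
3rd Sunday of June 2015: June 21, 2015.
July 2015 — 3rd Sunday is July 19, 2015.
August 2015 — 3rd Sunday is August 16, 2015.
3rd Sunday of September 2015: September 20, 2015.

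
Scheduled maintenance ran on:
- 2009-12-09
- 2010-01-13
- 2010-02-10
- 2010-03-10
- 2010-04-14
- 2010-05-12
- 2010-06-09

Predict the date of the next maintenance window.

These are Wednesdays at 28- or 35-day spacing (35, 28, 28, 35, 28, 28).
The pattern: 2nd Wednesday of the month.
July 2010 — 2nd Wednesday is 2010-07-14.

2010-07-14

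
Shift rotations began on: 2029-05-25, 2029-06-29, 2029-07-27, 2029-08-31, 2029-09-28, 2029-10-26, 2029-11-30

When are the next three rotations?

2029-12-28, 2030-01-25, 2030-02-22

These are Fridays with 35, 28, 35, 28, 28, 35-day gaps.
Each is the final Friday of its month — 2029-06-29 is past the 28th, so '4th Friday' doesn't fit.
Last Friday of December 2029: 2029-12-28.
Last Friday of January 2030: 2030-01-25.
February 2030 ends with Friday 2030-02-22.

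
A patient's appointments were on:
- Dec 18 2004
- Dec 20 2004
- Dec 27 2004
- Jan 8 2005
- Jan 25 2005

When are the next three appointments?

Feb 16 2005, Mar 15 2005, Apr 16 2005

Gaps: 2, 7, 12, 17 days — each gap is 5 larger than the previous one.
Next gap: 22 days. Jan 25 2005 + 22 days = Feb 16 2005.
Next gap: 27 days. Feb 16 2005 + 27 days = Mar 15 2005.
Next gap: 32 days. Mar 15 2005 + 32 days = Apr 16 2005.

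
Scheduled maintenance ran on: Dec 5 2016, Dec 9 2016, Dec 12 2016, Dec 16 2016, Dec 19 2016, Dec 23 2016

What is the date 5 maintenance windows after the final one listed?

Gaps: 4, 3, 4, 3, 4 days — not constant, but cyclic with period 2.
The events fall on every Monday and Friday.
The following Monday is Dec 26 2016.
Next Friday: Dec 30 2016.
Next Monday: Jan 2 2017.
The following Friday is Jan 6 2017.
The following Monday is Jan 9 2017.

Jan 9 2017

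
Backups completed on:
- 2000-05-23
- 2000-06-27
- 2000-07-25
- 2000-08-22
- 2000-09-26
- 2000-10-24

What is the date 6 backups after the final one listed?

2001-04-24

These are Tuesdays at 28- or 35-day spacing (35, 28, 28, 35, 28).
The pattern: 4th Tuesday of the month.
November 2000 — 4th Tuesday is 2000-11-28.
4th Tuesday of December 2000: 2000-12-26.
4th Tuesday of January 2001: 2001-01-23.
4th Tuesday of February 2001: 2001-02-27.
4th Tuesday of March 2001: 2001-03-27.
April 2001 — 4th Tuesday is 2001-04-24.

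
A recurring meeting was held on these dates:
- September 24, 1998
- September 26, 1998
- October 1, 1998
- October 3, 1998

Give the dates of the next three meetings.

October 8, 1998; October 10, 1998; October 15, 1998

The gap pattern 2, 5, 2 repeats every 2 events.
These are the Thursdays and Saturdays of each week.
The following Thursday is October 8, 1998.
Next Saturday: October 10, 1998.
The following Thursday is October 15, 1998.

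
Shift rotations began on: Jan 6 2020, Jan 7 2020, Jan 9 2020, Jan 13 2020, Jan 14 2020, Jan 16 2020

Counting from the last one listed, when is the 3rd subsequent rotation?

The gap pattern 1, 2, 4, 1, 2 repeats every 3 events.
These are the Mondays, Tuesdays and Thursdays of each week.
Next Monday: Jan 20 2020.
The following Tuesday is Jan 21 2020.
Next Thursday: Jan 23 2020.

Jan 23 2020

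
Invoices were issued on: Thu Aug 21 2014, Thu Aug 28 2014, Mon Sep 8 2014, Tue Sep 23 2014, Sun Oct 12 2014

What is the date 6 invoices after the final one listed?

The spacing grows by 4 each time: 7, 11, 15, 19 days.
Next gap: 23 days. Sun Oct 12 2014 + 23 days = Tue Nov 4 2014.
Next gap: 27 days. Tue Nov 4 2014 + 27 days = Mon Dec 1 2014.
Next gap: 31 days. Mon Dec 1 2014 + 31 days = Thu Jan 1 2015.
Next gap: 35 days. Thu Jan 1 2015 + 35 days = Thu Feb 5 2015.
Next gap: 39 days. Thu Feb 5 2015 + 39 days = Mon Mar 16 2015.
Next gap: 43 days. Mon Mar 16 2015 + 43 days = Tue Apr 28 2015.

Tue Apr 28 2015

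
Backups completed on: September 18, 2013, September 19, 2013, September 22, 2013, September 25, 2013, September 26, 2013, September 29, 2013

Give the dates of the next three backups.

October 2, 2013; October 3, 2013; October 6, 2013

Gaps: 1, 3, 3, 1, 3 days — not constant, but cyclic with period 3.
The events fall on every Wednesday, Thursday and Sunday.
Next Wednesday: October 2, 2013.
The following Thursday is October 3, 2013.
Next Sunday: October 6, 2013.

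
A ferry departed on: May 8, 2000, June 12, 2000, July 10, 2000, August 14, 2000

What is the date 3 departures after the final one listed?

All dates are Mondays, 35, 28, 35 days apart.
Specifically, the 2nd Monday of each month.
September 2000 — 2nd Monday is September 11, 2000.
2nd Monday of October 2000: October 9, 2000.
2nd Monday of November 2000: November 13, 2000.

November 13, 2000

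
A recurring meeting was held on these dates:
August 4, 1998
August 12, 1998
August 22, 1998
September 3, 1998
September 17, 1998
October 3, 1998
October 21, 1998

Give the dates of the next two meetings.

Gaps: 8, 10, 12, 14, 16, 18 days — each gap is 2 larger than the previous one.
Next gap: 20 days. October 21, 1998 + 20 days = November 10, 1998.
Next gap: 22 days. November 10, 1998 + 22 days = December 2, 1998.

November 10, 1998; December 2, 1998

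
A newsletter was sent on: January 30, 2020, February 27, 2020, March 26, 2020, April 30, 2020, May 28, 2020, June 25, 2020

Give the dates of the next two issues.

July 30, 2020; August 27, 2020

All Thursdays; the gaps (28, 28, 35, 28, 28) vary with month length.
This is the last Thursday of each month.
Last Thursday of July 2020: July 30, 2020.
Last Thursday of August 2020: August 27, 2020.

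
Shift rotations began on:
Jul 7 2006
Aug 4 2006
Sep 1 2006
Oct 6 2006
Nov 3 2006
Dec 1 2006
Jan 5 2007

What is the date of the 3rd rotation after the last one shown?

Apr 6 2007

These are Fridays at 28- or 35-day spacing (28, 28, 35, 28, 28, 35).
The pattern: 1st Friday of the month.
February 2007 — 1st Friday is Feb 2 2007.
March 2007 — 1st Friday is Mar 2 2007.
1st Friday of April 2007: Apr 6 2007.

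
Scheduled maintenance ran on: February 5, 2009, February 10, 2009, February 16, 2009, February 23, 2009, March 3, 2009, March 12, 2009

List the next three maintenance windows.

Gaps: 5, 6, 7, 8, 9 days — each gap is 1 larger than the previous one.
Next gap: 10 days. March 12, 2009 + 10 days = March 22, 2009.
Next gap: 11 days. March 22, 2009 + 11 days = April 2, 2009.
Next gap: 12 days. April 2, 2009 + 12 days = April 14, 2009.

March 22, 2009; April 2, 2009; April 14, 2009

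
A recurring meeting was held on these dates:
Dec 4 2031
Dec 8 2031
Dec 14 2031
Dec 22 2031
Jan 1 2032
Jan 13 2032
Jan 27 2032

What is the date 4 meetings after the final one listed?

The spacing grows by 2 each time: 4, 6, 8, 10, 12, 14 days.
Next gap: 16 days. Jan 27 2032 + 16 days = Feb 12 2032.
Next gap: 18 days. Feb 12 2032 + 18 days = Mar 1 2032.
Next gap: 20 days. Mar 1 2032 + 20 days = Mar 21 2032.
Next gap: 22 days. Mar 21 2032 + 22 days = Apr 12 2032.

Apr 12 2032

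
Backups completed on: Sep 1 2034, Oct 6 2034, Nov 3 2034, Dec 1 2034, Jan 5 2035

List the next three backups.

These are Fridays at 28- or 35-day spacing (35, 28, 28, 35).
The pattern: 1st Friday of the month.
February 2035 — 1st Friday is Feb 2 2035.
March 2035 — 1st Friday is Mar 2 2035.
April 2035 — 1st Friday is Apr 6 2035.

Feb 2 2035, Mar 2 2035, Apr 6 2035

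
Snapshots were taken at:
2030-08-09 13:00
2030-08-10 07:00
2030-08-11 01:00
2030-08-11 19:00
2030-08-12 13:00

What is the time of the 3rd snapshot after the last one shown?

Spacing: 18, 18, 18, 18 h — constant 18 h.
2030-08-12 13:00 + 18 h = 2030-08-13 07:00.
2030-08-13 07:00 + 18 h = 2030-08-14 01:00.
2030-08-14 01:00 + 18 h = 2030-08-14 19:00.

2030-08-14 19:00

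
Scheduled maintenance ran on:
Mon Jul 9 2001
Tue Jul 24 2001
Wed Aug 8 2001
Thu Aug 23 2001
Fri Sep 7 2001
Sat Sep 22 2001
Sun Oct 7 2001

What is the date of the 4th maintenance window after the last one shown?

The spacing is 15, 15, 15, 15, 15, 15 days — always 15 days.
Sun Oct 7 2001 + 15 days = Mon Oct 22 2001.
Mon Oct 22 2001 + 15 days = Tue Nov 6 2001.
Tue Nov 6 2001 + 15 days = Wed Nov 21 2001.
Wed Nov 21 2001 + 15 days = Thu Dec 6 2001.

Thu Dec 6 2001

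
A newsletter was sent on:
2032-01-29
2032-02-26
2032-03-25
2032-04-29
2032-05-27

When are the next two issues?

Every date is a Thursday; gaps 28, 28, 35, 28 days.
Each is the last Thursday of its month (at least one falls on the 29th or later, ruling out '4th Thursday').
June 2032 ends with Thursday 2032-06-24.
July 2032 ends with Thursday 2032-07-29.

2032-06-24, 2032-07-29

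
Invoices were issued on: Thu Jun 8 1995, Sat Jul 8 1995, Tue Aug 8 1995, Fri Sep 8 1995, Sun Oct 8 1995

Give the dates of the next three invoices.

Wed Nov 8 1995, Fri Dec 8 1995, Mon Jan 8 1996

Gaps: 30, 31, 31, 30 days — not constant. Every event is on the 8th of the month.
Pattern: the 8th of each month.
Next: November 1995 → Wed Nov 8 1995.
Next: December 1995 → Fri Dec 8 1995.
January 1996: Mon Jan 8 1996.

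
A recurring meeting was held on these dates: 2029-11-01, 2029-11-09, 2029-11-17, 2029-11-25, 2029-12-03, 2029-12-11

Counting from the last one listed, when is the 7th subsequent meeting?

2030-02-05

The spacing is 8, 8, 8, 8, 8 days — always 8 days.
2029-12-11 + 8 days = 2029-12-19.
2029-12-19 + 8 days = 2029-12-27.
2029-12-27 + 8 days = 2030-01-04.
2030-01-04 + 8 days = 2030-01-12.
2030-01-12 + 8 days = 2030-01-20.
2030-01-20 + 8 days = 2030-01-28.
2030-01-28 + 8 days = 2030-02-05.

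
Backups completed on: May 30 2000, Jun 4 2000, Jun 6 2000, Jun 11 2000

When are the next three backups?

Every event lands on a Tuesday or Sunday (gaps cycle 5, 2, 5).
So the schedule is: every Tuesday and Sunday.
The following Tuesday is Jun 13 2000.
The following Sunday is Jun 18 2000.
The following Tuesday is Jun 20 2000.

Jun 13 2000, Jun 18 2000, Jun 20 2000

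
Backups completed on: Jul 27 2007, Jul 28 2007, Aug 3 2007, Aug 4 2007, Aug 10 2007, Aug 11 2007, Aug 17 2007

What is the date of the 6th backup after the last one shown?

Sep 7 2007

Gaps: 1, 6, 1, 6, 1, 6 days — not constant, but cyclic with period 2.
The events fall on every Friday and Saturday.
The following Saturday is Aug 18 2007.
Next Friday: Aug 24 2007.
The following Saturday is Aug 25 2007.
Next Friday: Aug 31 2007.
Next Saturday: Sep 1 2007.
Next Friday: Sep 7 2007.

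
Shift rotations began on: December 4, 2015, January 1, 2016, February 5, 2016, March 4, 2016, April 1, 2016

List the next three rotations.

These are Fridays at 28- or 35-day spacing (28, 35, 28, 28).
The pattern: 1st Friday of the month.
May 2016 — 1st Friday is May 6, 2016.
June 2016 — 1st Friday is June 3, 2016.
July 2016 — 1st Friday is July 1, 2016.

May 6, 2016; June 3, 2016; July 1, 2016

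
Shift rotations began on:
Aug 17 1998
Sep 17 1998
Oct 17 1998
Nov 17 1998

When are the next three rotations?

The day-of-month is always 17 (31, 30, 31 days between events).
So this recurs on the 17th of each month.
Next: December 1998 → Dec 17 1998.
Next: January 1999 → Jan 17 1999.
February 1999: Feb 17 1999.

Dec 17 1998, Jan 17 1999, Feb 17 1999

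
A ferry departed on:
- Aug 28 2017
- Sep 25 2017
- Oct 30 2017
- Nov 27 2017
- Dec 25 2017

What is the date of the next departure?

These are Mondays with 28, 35, 28, 28-day gaps.
Each is the final Monday of its month — Oct 30 2017 is past the 28th, so '4th Monday' doesn't fit.
Last Monday of January 2018: Jan 29 2018.

Jan 29 2018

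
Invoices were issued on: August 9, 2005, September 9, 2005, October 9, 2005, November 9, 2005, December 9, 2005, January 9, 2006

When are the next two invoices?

February 9, 2006; March 9, 2006

Each date is the 9th; the gaps (31, 30, 31, 30, 31) track the month lengths.
The rule is the 9th of each month.
February 2006: February 9, 2006.
March 2006: March 9, 2006.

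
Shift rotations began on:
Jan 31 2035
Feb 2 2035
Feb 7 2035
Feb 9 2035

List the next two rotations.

Feb 14 2035, Feb 16 2035

Every event lands on a Wednesday or Friday (gaps cycle 2, 5, 2).
So the schedule is: every Wednesday and Friday.
Next Wednesday: Feb 14 2035.
The following Friday is Feb 16 2035.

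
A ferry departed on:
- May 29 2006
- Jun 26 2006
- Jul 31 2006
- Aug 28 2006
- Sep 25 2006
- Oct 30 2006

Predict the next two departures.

Nov 27 2006, Dec 25 2006

All Mondays; the gaps (28, 35, 28, 28, 35) vary with month length.
This is the last Monday of each month.
Last Monday of November 2006: Nov 27 2006.
December 2006 ends with Monday Dec 25 2006.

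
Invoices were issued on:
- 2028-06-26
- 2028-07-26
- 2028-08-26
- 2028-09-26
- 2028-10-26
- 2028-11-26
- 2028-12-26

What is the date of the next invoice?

2029-01-26

Each date is the 26th; the gaps (30, 31, 31, 30, 31, 30) track the month lengths.
The rule is the 26th of each month.
Next: January 2029 → 2029-01-26.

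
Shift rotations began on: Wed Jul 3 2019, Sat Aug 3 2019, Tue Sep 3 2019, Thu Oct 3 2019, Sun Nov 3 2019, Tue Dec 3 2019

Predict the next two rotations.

Each date is the 3rd; the gaps (31, 31, 30, 31, 30) track the month lengths.
The rule is the 3rd of each month.
Next: January 2020 → Fri Jan 3 2020.
Next: February 2020 → Mon Feb 3 2020.

Fri Jan 3 2020, Mon Feb 3 2020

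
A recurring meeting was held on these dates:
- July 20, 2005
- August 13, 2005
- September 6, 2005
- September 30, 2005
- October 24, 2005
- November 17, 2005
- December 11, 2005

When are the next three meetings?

The spacing is 24, 24, 24, 24, 24, 24 days — always 24 days.
December 11, 2005 + 24 days = January 4, 2006.
January 4, 2006 + 24 days = January 28, 2006.
January 28, 2006 + 24 days = February 21, 2006.

January 4, 2006; January 28, 2006; February 21, 2006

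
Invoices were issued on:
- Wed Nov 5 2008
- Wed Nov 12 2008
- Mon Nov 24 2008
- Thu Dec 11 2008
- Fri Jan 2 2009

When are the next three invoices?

Gaps: 7, 12, 17, 22 days — each gap is 5 larger than the previous one.
Next gap: 27 days. Fri Jan 2 2009 + 27 days = Thu Jan 29 2009.
Next gap: 32 days. Thu Jan 29 2009 + 32 days = Mon Mar 2 2009.
Next gap: 37 days. Mon Mar 2 2009 + 37 days = Wed Apr 8 2009.

Thu Jan 29 2009, Mon Mar 2 2009, Wed Apr 8 2009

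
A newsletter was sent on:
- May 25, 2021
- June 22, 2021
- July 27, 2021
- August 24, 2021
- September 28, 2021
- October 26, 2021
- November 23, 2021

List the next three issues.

December 28, 2021; January 25, 2022; February 22, 2022

These are Tuesdays at 28- or 35-day spacing (28, 35, 28, 35, 28, 28).
The pattern: 4th Tuesday of the month.
4th Tuesday of December 2021: December 28, 2021.
4th Tuesday of January 2022: January 25, 2022.
4th Tuesday of February 2022: February 22, 2022.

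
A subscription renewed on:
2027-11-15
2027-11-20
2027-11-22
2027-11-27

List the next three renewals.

2027-11-29, 2027-12-04, 2027-12-06

Gaps: 5, 2, 5 days — not constant, but cyclic with period 2.
The events fall on every Monday and Saturday.
Next Monday: 2027-11-29.
Next Saturday: 2027-12-04.
The following Monday is 2027-12-06.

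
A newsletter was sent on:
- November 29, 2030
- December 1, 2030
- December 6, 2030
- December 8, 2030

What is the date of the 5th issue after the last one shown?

Every event lands on a Friday or Sunday (gaps cycle 2, 5, 2).
So the schedule is: every Friday and Sunday.
Next Friday: December 13, 2030.
The following Sunday is December 15, 2030.
Next Friday: December 20, 2030.
Next Sunday: December 22, 2030.
The following Friday is December 27, 2030.

December 27, 2030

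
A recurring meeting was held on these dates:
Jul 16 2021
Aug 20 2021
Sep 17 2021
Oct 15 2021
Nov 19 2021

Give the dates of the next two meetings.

All dates are Fridays, 35, 28, 28, 35 days apart.
Specifically, the 3rd Friday of each month.
3rd Friday of December 2021: Dec 17 2021.
January 2022 — 3rd Friday is Jan 21 2022.

Dec 17 2021, Jan 21 2022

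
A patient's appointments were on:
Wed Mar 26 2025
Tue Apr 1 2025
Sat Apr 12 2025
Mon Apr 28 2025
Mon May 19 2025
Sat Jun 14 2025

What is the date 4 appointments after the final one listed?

Sat Nov 15 2025

Gaps: 6, 11, 16, 21, 26 days — each gap is 5 larger than the previous one.
Next gap: 31 days. Sat Jun 14 2025 + 31 days = Tue Jul 15 2025.
Next gap: 36 days. Tue Jul 15 2025 + 36 days = Wed Aug 20 2025.
Next gap: 41 days. Wed Aug 20 2025 + 41 days = Tue Sep 30 2025.
Next gap: 46 days. Tue Sep 30 2025 + 46 days = Sat Nov 15 2025.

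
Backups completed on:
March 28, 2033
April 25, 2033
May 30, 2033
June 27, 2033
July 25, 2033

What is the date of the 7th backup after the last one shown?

February 27, 2034

All Mondays; the gaps (28, 35, 28, 28) vary with month length.
This is the last Monday of each month.
August 2033 ends with Monday August 29, 2033.
Last Monday of September 2033: September 26, 2033.
October 2033 ends with Monday October 31, 2033.
Last Monday of November 2033: November 28, 2033.
December 2033 ends with Monday December 26, 2033.
January 2034 ends with Monday January 30, 2034.
February 2034 ends with Monday February 27, 2034.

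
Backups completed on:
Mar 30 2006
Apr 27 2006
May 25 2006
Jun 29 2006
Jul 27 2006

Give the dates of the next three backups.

Aug 31 2006, Sep 28 2006, Oct 26 2006

Every date is a Thursday; gaps 28, 28, 35, 28 days.
Each is the last Thursday of its month (at least one falls on the 29th or later, ruling out '4th Thursday').
August 2006 ends with Thursday Aug 31 2006.
Last Thursday of September 2006: Sep 28 2006.
Last Thursday of October 2006: Oct 26 2006.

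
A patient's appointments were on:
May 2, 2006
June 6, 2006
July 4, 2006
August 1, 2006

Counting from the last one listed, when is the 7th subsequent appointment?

All dates are Tuesdays, 35, 28, 28 days apart.
Specifically, the 1st Tuesday of each month.
September 2006 — 1st Tuesday is September 5, 2006.
1st Tuesday of October 2006: October 3, 2006.
November 2006 — 1st Tuesday is November 7, 2006.
December 2006 — 1st Tuesday is December 5, 2006.
January 2007 — 1st Tuesday is January 2, 2007.
1st Tuesday of February 2007: February 6, 2007.
1st Tuesday of March 2007: March 6, 2007.

March 6, 2007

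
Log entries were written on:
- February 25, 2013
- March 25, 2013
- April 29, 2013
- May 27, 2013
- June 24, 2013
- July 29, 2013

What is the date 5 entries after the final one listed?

December 30, 2013

All Mondays; the gaps (28, 35, 28, 28, 35) vary with month length.
This is the last Monday of each month.
Last Monday of August 2013: August 26, 2013.
September 2013 ends with Monday September 30, 2013.
Last Monday of October 2013: October 28, 2013.
Last Monday of November 2013: November 25, 2013.
December 2013 ends with Monday December 30, 2013.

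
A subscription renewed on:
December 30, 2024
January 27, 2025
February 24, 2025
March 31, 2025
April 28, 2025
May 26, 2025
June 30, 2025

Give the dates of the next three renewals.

July 28, 2025; August 25, 2025; September 29, 2025

These are Mondays with 28, 28, 35, 28, 28, 35-day gaps.
Each is the final Monday of its month — December 30, 2024 is past the 28th, so '4th Monday' doesn't fit.
July 2025 ends with Monday July 28, 2025.
August 2025 ends with Monday August 25, 2025.
Last Monday of September 2025: September 29, 2025.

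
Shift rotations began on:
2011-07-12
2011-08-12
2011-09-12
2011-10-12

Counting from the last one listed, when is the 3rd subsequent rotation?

2012-01-12

The day-of-month is always 12 (31, 31, 30 days between events).
So this recurs on the 12th of each month.
Next: November 2011 → 2011-11-12.
December 2011: 2011-12-12.
January 2012: 2012-01-12.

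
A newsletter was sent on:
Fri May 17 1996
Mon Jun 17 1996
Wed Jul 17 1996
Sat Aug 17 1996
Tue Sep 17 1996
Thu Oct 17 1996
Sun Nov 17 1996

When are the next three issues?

Gaps: 31, 30, 31, 31, 30, 31 days — not constant. Every event is on the 17th of the month.
Pattern: the 17th of each month.
Next: December 1996 → Tue Dec 17 1996.
January 1997: Fri Jan 17 1997.
Next: February 1997 → Mon Feb 17 1997.

Tue Dec 17 1996, Fri Jan 17 1997, Mon Feb 17 1997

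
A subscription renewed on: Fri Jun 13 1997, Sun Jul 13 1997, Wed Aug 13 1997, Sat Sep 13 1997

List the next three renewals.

Mon Oct 13 1997, Thu Nov 13 1997, Sat Dec 13 1997

Gaps: 30, 31, 31 days — not constant. Every event is on the 13th of the month.
Pattern: the 13th of each month.
October 1997: Mon Oct 13 1997.
Next: November 1997 → Thu Nov 13 1997.
Next: December 1997 → Sat Dec 13 1997.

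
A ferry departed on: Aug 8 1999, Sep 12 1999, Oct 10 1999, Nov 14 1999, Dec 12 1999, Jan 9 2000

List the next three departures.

Feb 13 2000, Mar 12 2000, Apr 9 2000

All dates are Sundays, 35, 28, 35, 28, 28 days apart.
Specifically, the 2nd Sunday of each month.
2nd Sunday of February 2000: Feb 13 2000.
March 2000 — 2nd Sunday is Mar 12 2000.
April 2000 — 2nd Sunday is Apr 9 2000.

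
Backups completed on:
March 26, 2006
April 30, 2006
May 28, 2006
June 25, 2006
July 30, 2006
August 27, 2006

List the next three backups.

These are Sundays with 35, 28, 28, 35, 28-day gaps.
Each is the final Sunday of its month — April 30, 2006 is past the 28th, so '4th Sunday' doesn't fit.
September 2006 ends with Sunday September 24, 2006.
Last Sunday of October 2006: October 29, 2006.
Last Sunday of November 2006: November 26, 2006.

September 24, 2006; October 29, 2006; November 26, 2006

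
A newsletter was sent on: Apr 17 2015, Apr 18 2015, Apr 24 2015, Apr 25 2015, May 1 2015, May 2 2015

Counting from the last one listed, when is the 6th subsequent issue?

May 23 2015

Every event lands on a Friday or Saturday (gaps cycle 1, 6, 1, 6, 1).
So the schedule is: every Friday and Saturday.
The following Friday is May 8 2015.
Next Saturday: May 9 2015.
Next Friday: May 15 2015.
The following Saturday is May 16 2015.
Next Friday: May 22 2015.
Next Saturday: May 23 2015.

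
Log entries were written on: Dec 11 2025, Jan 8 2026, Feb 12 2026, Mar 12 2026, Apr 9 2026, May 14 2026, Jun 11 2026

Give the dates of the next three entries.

Gaps: 28, 35, 28, 28, 35, 28 days — a mix of 28 and 35. Every date is a Thursday.
Each is the 2nd Thursday of its month.
2nd Thursday of July 2026: Jul 9 2026.
2nd Thursday of August 2026: Aug 13 2026.
2nd Thursday of September 2026: Sep 10 2026.

Jul 9 2026, Aug 13 2026, Sep 10 2026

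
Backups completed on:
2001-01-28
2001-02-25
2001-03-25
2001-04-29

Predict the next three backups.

These are Sundays with 28, 28, 35-day gaps.
Each is the final Sunday of its month — 2001-04-29 is past the 28th, so '4th Sunday' doesn't fit.
Last Sunday of May 2001: 2001-05-27.
June 2001 ends with Sunday 2001-06-24.
July 2001 ends with Sunday 2001-07-29.

2001-05-27, 2001-06-24, 2001-07-29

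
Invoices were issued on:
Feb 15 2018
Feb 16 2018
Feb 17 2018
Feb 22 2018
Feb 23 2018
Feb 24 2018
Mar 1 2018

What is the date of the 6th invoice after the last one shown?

The gap pattern 1, 1, 5, 1, 1, 5 repeats every 3 events.
These are the Thursdays, Fridays and Saturdays of each week.
Next Friday: Mar 2 2018.
The following Saturday is Mar 3 2018.
The following Thursday is Mar 8 2018.
Next Friday: Mar 9 2018.
The following Saturday is Mar 10 2018.
Next Thursday: Mar 15 2018.

Mar 15 2018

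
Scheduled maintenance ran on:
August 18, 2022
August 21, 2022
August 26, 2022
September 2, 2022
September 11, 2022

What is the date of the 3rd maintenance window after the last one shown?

October 20, 2022

Intervals are 3, 5, 7, 9 days — an arithmetic progression with common difference 2.
Next gap: 11 days. September 11, 2022 + 11 days = September 22, 2022.
Next gap: 13 days. September 22, 2022 + 13 days = October 5, 2022.
Next gap: 15 days. October 5, 2022 + 15 days = October 20, 2022.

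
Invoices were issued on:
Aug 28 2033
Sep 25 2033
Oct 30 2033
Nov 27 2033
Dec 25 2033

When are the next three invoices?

Jan 29 2034, Feb 26 2034, Mar 26 2034

Every date is a Sunday; gaps 28, 35, 28, 28 days.
Each is the last Sunday of its month (at least one falls on the 29th or later, ruling out '4th Sunday').
Last Sunday of January 2034: Jan 29 2034.
February 2034 ends with Sunday Feb 26 2034.
Last Sunday of March 2034: Mar 26 2034.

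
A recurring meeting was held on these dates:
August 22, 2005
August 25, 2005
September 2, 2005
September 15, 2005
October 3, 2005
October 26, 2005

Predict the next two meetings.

November 23, 2005; December 26, 2005

The spacing grows by 5 each time: 3, 8, 13, 18, 23 days.
Next gap: 28 days. October 26, 2005 + 28 days = November 23, 2005.
Next gap: 33 days. November 23, 2005 + 33 days = December 26, 2005.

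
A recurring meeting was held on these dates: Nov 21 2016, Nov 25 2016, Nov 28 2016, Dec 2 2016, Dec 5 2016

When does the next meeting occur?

Dec 9 2016

Gaps: 4, 3, 4, 3 days — not constant, but cyclic with period 2.
The events fall on every Monday and Friday.
Next Friday: Dec 9 2016.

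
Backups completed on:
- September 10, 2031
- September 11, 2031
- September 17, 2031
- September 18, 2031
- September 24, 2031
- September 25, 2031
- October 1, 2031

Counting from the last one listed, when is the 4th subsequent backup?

The gap pattern 1, 6, 1, 6, 1, 6 repeats every 2 events.
These are the Wednesdays and Thursdays of each week.
Next Thursday: October 2, 2031.
The following Wednesday is October 8, 2031.
The following Thursday is October 9, 2031.
Next Wednesday: October 15, 2031.

October 15, 2031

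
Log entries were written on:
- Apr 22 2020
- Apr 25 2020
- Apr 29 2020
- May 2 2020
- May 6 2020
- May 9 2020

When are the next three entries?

May 13 2020, May 16 2020, May 20 2020

Gaps: 3, 4, 3, 4, 3 days — not constant, but cyclic with period 2.
The events fall on every Wednesday and Saturday.
The following Wednesday is May 13 2020.
Next Saturday: May 16 2020.
The following Wednesday is May 20 2020.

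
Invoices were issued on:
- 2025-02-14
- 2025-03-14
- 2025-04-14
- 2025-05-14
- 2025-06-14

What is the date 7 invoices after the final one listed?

2026-01-14

Gaps: 28, 31, 30, 31 days — not constant. Every event is on the 14th of the month.
Pattern: the 14th of each month.
Next: July 2025 → 2025-07-14.
Next: August 2025 → 2025-08-14.
September 2025: 2025-09-14.
October 2025: 2025-10-14.
Next: November 2025 → 2025-11-14.
December 2025: 2025-12-14.
Next: January 2026 → 2026-01-14.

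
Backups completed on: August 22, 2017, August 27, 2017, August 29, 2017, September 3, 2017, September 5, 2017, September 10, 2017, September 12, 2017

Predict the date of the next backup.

Every event lands on a Tuesday or Sunday (gaps cycle 5, 2, 5, 2, 5, 2).
So the schedule is: every Tuesday and Sunday.
Next Sunday: September 17, 2017.

September 17, 2017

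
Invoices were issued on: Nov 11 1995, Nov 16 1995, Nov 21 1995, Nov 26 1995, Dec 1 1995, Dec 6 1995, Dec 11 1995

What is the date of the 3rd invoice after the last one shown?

Every event comes 5 days after the last (5, 5, 5, 5, 5, 5).
Dec 11 1995 + 5 days = Dec 16 1995.
Dec 16 1995 + 5 days = Dec 21 1995.
Dec 21 1995 + 5 days = Dec 26 1995.

Dec 26 1995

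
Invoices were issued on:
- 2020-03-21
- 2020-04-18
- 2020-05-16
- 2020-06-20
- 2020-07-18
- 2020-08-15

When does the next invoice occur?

Gaps: 28, 28, 35, 28, 28 days — a mix of 28 and 35. Every date is a Saturday.
Each is the 3rd Saturday of its month.
September 2020 — 3rd Saturday is 2020-09-19.

2020-09-19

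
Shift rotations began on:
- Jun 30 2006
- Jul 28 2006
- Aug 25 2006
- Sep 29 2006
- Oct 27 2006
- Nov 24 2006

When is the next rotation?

Dec 29 2006

Every date is a Friday; gaps 28, 28, 35, 28, 28 days.
Each is the last Friday of its month (at least one falls on the 29th or later, ruling out '4th Friday').
Last Friday of December 2006: Dec 29 2006.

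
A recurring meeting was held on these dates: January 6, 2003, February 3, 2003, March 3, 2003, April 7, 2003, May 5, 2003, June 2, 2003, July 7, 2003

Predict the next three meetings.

All dates are Mondays, 28, 28, 35, 28, 28, 35 days apart.
Specifically, the 1st Monday of each month.
August 2003 — 1st Monday is August 4, 2003.
September 2003 — 1st Monday is September 1, 2003.
October 2003 — 1st Monday is October 6, 2003.

August 4, 2003; September 1, 2003; October 6, 2003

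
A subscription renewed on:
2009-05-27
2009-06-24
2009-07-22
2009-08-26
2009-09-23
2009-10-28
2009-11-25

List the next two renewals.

Gaps: 28, 28, 35, 28, 35, 28 days — a mix of 28 and 35. Every date is a Wednesday.
Each is the 4th Wednesday of its month.
4th Wednesday of December 2009: 2009-12-23.
4th Wednesday of January 2010: 2010-01-27.

2009-12-23, 2010-01-27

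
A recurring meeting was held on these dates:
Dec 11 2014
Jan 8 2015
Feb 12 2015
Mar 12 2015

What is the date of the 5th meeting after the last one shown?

Gaps: 28, 35, 28 days — a mix of 28 and 35. Every date is a Thursday.
Each is the 2nd Thursday of its month.
April 2015 — 2nd Thursday is Apr 9 2015.
2nd Thursday of May 2015: May 14 2015.
2nd Thursday of June 2015: Jun 11 2015.
2nd Thursday of July 2015: Jul 9 2015.
2nd Thursday of August 2015: Aug 13 2015.

Aug 13 2015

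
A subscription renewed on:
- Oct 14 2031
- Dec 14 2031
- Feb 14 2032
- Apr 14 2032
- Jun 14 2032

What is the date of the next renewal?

Gaps: 61, 62, 60, 61 days — not constant. Every event is on the 14th of the month.
Pattern: the 14th of every 2 months.
August 2032: Aug 14 2032.

Aug 14 2032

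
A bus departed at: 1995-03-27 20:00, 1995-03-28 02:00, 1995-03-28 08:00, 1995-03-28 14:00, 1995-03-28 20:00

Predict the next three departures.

1995-03-29 02:00, 1995-03-29 08:00, 1995-03-29 14:00

Spacing: 6, 6, 6, 6 h — constant 6 h.
1995-03-28 20:00 + 6 h = 1995-03-29 02:00.
1995-03-29 02:00 + 6 h = 1995-03-29 08:00.
1995-03-29 08:00 + 6 h = 1995-03-29 14:00.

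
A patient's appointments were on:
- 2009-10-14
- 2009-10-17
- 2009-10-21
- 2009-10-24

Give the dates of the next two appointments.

The gap pattern 3, 4, 3 repeats every 2 events.
These are the Wednesdays and Saturdays of each week.
The following Wednesday is 2009-10-28.
The following Saturday is 2009-10-31.

2009-10-28, 2009-10-31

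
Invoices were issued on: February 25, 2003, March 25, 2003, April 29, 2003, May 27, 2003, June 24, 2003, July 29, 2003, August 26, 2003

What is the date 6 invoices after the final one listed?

February 24, 2004

All Tuesdays; the gaps (28, 35, 28, 28, 35, 28) vary with month length.
This is the last Tuesday of each month.
Last Tuesday of September 2003: September 30, 2003.
Last Tuesday of October 2003: October 28, 2003.
November 2003 ends with Tuesday November 25, 2003.
Last Tuesday of December 2003: December 30, 2003.
Last Tuesday of January 2004: January 27, 2004.
February 2004 ends with Tuesday February 24, 2004.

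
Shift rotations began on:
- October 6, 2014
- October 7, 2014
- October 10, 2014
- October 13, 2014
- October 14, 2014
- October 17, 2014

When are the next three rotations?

Every event lands on a Monday or Tuesday or Friday (gaps cycle 1, 3, 3, 1, 3).
So the schedule is: every Monday, Tuesday and Friday.
The following Monday is October 20, 2014.
Next Tuesday: October 21, 2014.
The following Friday is October 24, 2014.

October 20, 2014; October 21, 2014; October 24, 2014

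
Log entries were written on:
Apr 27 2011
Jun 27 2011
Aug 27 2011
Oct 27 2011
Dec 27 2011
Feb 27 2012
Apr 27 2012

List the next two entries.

The day-of-month is always 27 (61, 61, 61, 61, 62, 60 days between events).
So this recurs on the 27th of every 2 months.
Next: June 2012 → Jun 27 2012.
Next: August 2012 → Aug 27 2012.

Jun 27 2012, Aug 27 2012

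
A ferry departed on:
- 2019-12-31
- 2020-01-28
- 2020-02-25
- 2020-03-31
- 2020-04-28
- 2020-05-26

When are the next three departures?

2020-06-30, 2020-07-28, 2020-08-25

Every date is a Tuesday; gaps 28, 28, 35, 28, 28 days.
Each is the last Tuesday of its month (at least one falls on the 29th or later, ruling out '4th Tuesday').
Last Tuesday of June 2020: 2020-06-30.
July 2020 ends with Tuesday 2020-07-28.
Last Tuesday of August 2020: 2020-08-25.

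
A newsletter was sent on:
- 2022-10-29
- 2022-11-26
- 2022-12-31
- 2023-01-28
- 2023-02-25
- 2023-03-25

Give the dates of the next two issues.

2023-04-29, 2023-05-27

These are Saturdays with 28, 35, 28, 28, 28-day gaps.
Each is the final Saturday of its month — 2022-10-29 is past the 28th, so '4th Saturday' doesn't fit.
April 2023 ends with Saturday 2023-04-29.
Last Saturday of May 2023: 2023-05-27.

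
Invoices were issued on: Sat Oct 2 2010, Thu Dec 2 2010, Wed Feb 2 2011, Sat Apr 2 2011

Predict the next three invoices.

Thu Jun 2 2011, Tue Aug 2 2011, Sun Oct 2 2011

The day-of-month is always 2 (61, 62, 59 days between events).
So this recurs on the 2nd of every 2 months.
June 2011: Thu Jun 2 2011.
Next: August 2011 → Tue Aug 2 2011.
Next: October 2011 → Sun Oct 2 2011.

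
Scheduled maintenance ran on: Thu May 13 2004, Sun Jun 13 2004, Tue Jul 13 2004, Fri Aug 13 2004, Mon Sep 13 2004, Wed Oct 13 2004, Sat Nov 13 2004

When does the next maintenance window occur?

Mon Dec 13 2004

Gaps: 31, 30, 31, 31, 30, 31 days — not constant. Every event is on the 13th of the month.
Pattern: the 13th of each month.
December 2004: Mon Dec 13 2004.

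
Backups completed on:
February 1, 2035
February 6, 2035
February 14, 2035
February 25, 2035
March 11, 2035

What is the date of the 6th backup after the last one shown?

Intervals are 5, 8, 11, 14 days — an arithmetic progression with common difference 3.
Next gap: 17 days. March 11, 2035 + 17 days = March 28, 2035.
Next gap: 20 days. March 28, 2035 + 20 days = April 17, 2035.
Next gap: 23 days. April 17, 2035 + 23 days = May 10, 2035.
Next gap: 26 days. May 10, 2035 + 26 days = June 5, 2035.
Next gap: 29 days. June 5, 2035 + 29 days = July 4, 2035.
Next gap: 32 days. July 4, 2035 + 32 days = August 5, 2035.

August 5, 2035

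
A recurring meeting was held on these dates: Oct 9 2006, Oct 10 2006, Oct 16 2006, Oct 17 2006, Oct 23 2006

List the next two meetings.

Gaps: 1, 6, 1, 6 days — not constant, but cyclic with period 2.
The events fall on every Monday and Tuesday.
The following Tuesday is Oct 24 2006.
The following Monday is Oct 30 2006.

Oct 24 2006, Oct 30 2006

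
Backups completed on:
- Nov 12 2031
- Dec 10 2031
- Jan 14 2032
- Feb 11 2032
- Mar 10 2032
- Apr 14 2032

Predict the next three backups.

May 12 2032, Jun 9 2032, Jul 14 2032

These are Wednesdays at 28- or 35-day spacing (28, 35, 28, 28, 35).
The pattern: 2nd Wednesday of the month.
May 2032 — 2nd Wednesday is May 12 2032.
June 2032 — 2nd Wednesday is Jun 9 2032.
2nd Wednesday of July 2032: Jul 14 2032.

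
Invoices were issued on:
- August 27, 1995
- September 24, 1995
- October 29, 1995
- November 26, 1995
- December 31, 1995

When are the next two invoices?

January 28, 1996; February 25, 1996

These are Sundays with 28, 35, 28, 35-day gaps.
Each is the final Sunday of its month — October 29, 1995 is past the 28th, so '4th Sunday' doesn't fit.
January 1996 ends with Sunday January 28, 1996.
February 1996 ends with Sunday February 25, 1996.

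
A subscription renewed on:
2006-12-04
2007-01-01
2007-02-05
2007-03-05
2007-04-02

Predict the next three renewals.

These are Mondays at 28- or 35-day spacing (28, 35, 28, 28).
The pattern: 1st Monday of the month.
May 2007 — 1st Monday is 2007-05-07.
June 2007 — 1st Monday is 2007-06-04.
1st Monday of July 2007: 2007-07-02.

2007-05-07, 2007-06-04, 2007-07-02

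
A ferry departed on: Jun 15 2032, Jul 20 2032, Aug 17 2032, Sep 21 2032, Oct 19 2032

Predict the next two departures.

Nov 16 2032, Dec 21 2032

These are Tuesdays at 28- or 35-day spacing (35, 28, 35, 28).
The pattern: 3rd Tuesday of the month.
3rd Tuesday of November 2032: Nov 16 2032.
December 2032 — 3rd Tuesday is Dec 21 2032.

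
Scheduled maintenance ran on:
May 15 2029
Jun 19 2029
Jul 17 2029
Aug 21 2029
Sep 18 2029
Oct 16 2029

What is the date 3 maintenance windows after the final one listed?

Jan 15 2030

These are Tuesdays at 28- or 35-day spacing (35, 28, 35, 28, 28).
The pattern: 3rd Tuesday of the month.
November 2029 — 3rd Tuesday is Nov 20 2029.
December 2029 — 3rd Tuesday is Dec 18 2029.
3rd Tuesday of January 2030: Jan 15 2030.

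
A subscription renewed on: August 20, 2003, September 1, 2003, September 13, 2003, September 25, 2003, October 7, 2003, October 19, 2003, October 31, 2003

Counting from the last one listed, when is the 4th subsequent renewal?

Every event comes 12 days after the last (12, 12, 12, 12, 12, 12).
October 31, 2003 + 12 days = November 12, 2003.
November 12, 2003 + 12 days = November 24, 2003.
November 24, 2003 + 12 days = December 6, 2003.
December 6, 2003 + 12 days = December 18, 2003.

December 18, 2003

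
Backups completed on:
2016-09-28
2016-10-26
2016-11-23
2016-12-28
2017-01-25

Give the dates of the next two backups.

2017-02-22, 2017-03-22

All dates are Wednesdays, 28, 28, 35, 28 days apart.
Specifically, the 4th Wednesday of each month.
4th Wednesday of February 2017: 2017-02-22.
4th Wednesday of March 2017: 2017-03-22.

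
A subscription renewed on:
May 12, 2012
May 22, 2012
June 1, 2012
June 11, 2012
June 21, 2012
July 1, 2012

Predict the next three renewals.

July 11, 2012; July 21, 2012; July 31, 2012

Every event comes 10 days after the last (10, 10, 10, 10, 10).
July 1, 2012 + 10 days = July 11, 2012.
July 11, 2012 + 10 days = July 21, 2012.
July 21, 2012 + 10 days = July 31, 2012.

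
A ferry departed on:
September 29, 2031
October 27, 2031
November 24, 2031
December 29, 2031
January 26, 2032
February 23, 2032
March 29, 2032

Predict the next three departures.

April 26, 2032; May 31, 2032; June 28, 2032

Every date is a Monday; gaps 28, 28, 35, 28, 28, 35 days.
Each is the last Monday of its month (at least one falls on the 29th or later, ruling out '4th Monday').
Last Monday of April 2032: April 26, 2032.
May 2032 ends with Monday May 31, 2032.
June 2032 ends with Monday June 28, 2032.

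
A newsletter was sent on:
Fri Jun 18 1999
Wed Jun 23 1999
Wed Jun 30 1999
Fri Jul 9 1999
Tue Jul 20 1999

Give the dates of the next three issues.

Mon Aug 2 1999, Tue Aug 17 1999, Fri Sep 3 1999

Intervals are 5, 7, 9, 11 days — an arithmetic progression with common difference 2.
Next gap: 13 days. Tue Jul 20 1999 + 13 days = Mon Aug 2 1999.
Next gap: 15 days. Mon Aug 2 1999 + 15 days = Tue Aug 17 1999.
Next gap: 17 days. Tue Aug 17 1999 + 17 days = Fri Sep 3 1999.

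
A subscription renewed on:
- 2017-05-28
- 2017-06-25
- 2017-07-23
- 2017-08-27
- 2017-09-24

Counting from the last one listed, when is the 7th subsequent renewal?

All dates are Sundays, 28, 28, 35, 28 days apart.
Specifically, the 4th Sunday of each month.
4th Sunday of October 2017: 2017-10-22.
4th Sunday of November 2017: 2017-11-26.
December 2017 — 4th Sunday is 2017-12-24.
January 2018 — 4th Sunday is 2018-01-28.
February 2018 — 4th Sunday is 2018-02-25.
4th Sunday of March 2018: 2018-03-25.
4th Sunday of April 2018: 2018-04-22.

2018-04-22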